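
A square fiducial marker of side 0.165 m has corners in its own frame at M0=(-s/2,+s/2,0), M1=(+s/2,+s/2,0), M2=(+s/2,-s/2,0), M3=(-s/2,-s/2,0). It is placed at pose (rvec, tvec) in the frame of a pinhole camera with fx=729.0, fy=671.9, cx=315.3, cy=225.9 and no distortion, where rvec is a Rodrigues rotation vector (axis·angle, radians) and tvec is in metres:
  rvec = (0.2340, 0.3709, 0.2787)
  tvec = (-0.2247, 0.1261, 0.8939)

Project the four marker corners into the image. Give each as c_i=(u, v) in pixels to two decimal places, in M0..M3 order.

c0=(70.28, 352.56) c1=(176.57, 398.60) c2=(201.02, 285.09) c3=(87.93, 243.46)

Intrinsics K: fx=729.0, fy=671.9, cx=315.3, cy=225.9
Marker side s = 0.165 m; corners in marker frame (Z=0):
  M0 = (-0.0825, +0.0825, 0)
  M1 = (+0.0825, +0.0825, 0)
  M2 = (+0.0825, -0.0825, 0)
  M3 = (-0.0825, -0.0825, 0)
rvec = (0.2340, 0.3709, 0.2787), |rvec| = θ = 0.51961 rad = 29.772°
Rodrigues: sinθ=0.49654, 1−cosθ=0.13199; R = I + sinθ·[k]× + (1−cosθ)·[k]×²:
    [+0.89478 -0.22390 +0.38631]
    [+0.30875 +0.93526 -0.17308]
    [-0.32255 +0.27414 +0.90598]
t = (-0.2247, 0.1261, 0.8939) m
M0: Pc = R·M0+t = (-0.31699, +0.17779, +0.94313); u = 729.0·(-0.31699)/0.94313 + 315.3 = 70.2786, v = 671.9·(+0.17779)/0.94313 + 225.9 = 352.5584
M1: Pc = R·M1+t = (-0.16935, +0.22873, +0.88991); u = 729.0·(-0.16935)/0.88991 + 315.3 = 176.5687, v = 671.9·(+0.22873)/0.88991 + 225.9 = 398.5975
M2: Pc = R·M2+t = (-0.13241, +0.07441, +0.84467); u = 729.0·(-0.13241)/0.84467 + 315.3 = 201.0236, v = 671.9·(+0.07441)/0.84467 + 225.9 = 285.0924
M3: Pc = R·M3+t = (-0.28005, +0.02347, +0.89789); u = 729.0·(-0.28005)/0.89789 + 315.3 = 87.9293, v = 671.9·(+0.02347)/0.89789 + 225.9 = 243.4618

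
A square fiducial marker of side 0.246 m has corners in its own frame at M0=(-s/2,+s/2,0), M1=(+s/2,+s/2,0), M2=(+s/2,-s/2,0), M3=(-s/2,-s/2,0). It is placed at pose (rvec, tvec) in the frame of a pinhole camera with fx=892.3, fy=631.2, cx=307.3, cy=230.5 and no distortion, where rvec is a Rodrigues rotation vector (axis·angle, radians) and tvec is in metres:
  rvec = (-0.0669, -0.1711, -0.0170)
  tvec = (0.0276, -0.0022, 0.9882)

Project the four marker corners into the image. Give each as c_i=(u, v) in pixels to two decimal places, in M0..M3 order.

c0=(222.83, 310.71) c1=(442.38, 305.61) c2=(435.38, 152.14) c3=(219.12, 150.55)

Intrinsics K: fx=892.3, fy=631.2, cx=307.3, cy=230.5
Marker side s = 0.246 m; corners in marker frame (Z=0):
  M0 = (-0.1230, +0.1230, 0)
  M1 = (+0.1230, +0.1230, 0)
  M2 = (+0.1230, -0.1230, 0)
  M3 = (-0.1230, -0.1230, 0)
rvec = (-0.0669, -0.1711, -0.0170), |rvec| = θ = 0.18450 rad = 10.571°
Rodrigues: sinθ=0.18345, 1−cosθ=0.01697; R = I + sinθ·[k]× + (1−cosθ)·[k]×²:
    [+0.98526 +0.02261 -0.16956]
    [-0.01120 +0.99762 +0.06797]
    [+0.17070 -0.06507 +0.98317]
t = (0.0276, -0.0022, 0.9882) m
M0: Pc = R·M0+t = (-0.09081, +0.12188, +0.95920); u = 892.3·(-0.09081)/0.95920 + 307.3 = 222.8275, v = 631.2·(+0.12188)/0.95920 + 230.5 = 310.7062
M1: Pc = R·M1+t = (+0.15157, +0.11913, +1.00119); u = 892.3·(+0.15157)/1.00119 + 307.3 = 442.3832, v = 631.2·(+0.11913)/1.00119 + 230.5 = 305.6057
M2: Pc = R·M2+t = (+0.14601, -0.12628, +1.01720); u = 892.3·(+0.14601)/1.01720 + 307.3 = 435.3781, v = 631.2·(-0.12628)/1.01720 + 230.5 = 152.1367
M3: Pc = R·M3+t = (-0.09637, -0.12353, +0.97521); u = 892.3·(-0.09637)/0.97521 + 307.3 = 219.1247, v = 631.2·(-0.12353)/0.97521 + 230.5 = 150.5452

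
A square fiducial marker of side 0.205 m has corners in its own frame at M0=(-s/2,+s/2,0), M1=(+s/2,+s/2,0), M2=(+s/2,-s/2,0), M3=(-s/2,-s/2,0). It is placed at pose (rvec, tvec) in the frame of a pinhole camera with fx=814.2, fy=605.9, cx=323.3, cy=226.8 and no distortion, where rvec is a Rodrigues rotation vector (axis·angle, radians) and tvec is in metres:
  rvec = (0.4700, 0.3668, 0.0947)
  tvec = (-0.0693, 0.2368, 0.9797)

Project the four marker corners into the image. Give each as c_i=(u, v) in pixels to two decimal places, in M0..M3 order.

Intrinsics K: fx=814.2, fy=605.9, cx=323.3, cy=226.8
Marker side s = 0.205 m; corners in marker frame (Z=0):
  M0 = (-0.1025, +0.1025, 0)
  M1 = (+0.1025, +0.1025, 0)
  M2 = (+0.1025, -0.1025, 0)
  M3 = (-0.1025, -0.1025, 0)
rvec = (0.4700, 0.3668, 0.0947), |rvec| = θ = 0.60366 rad = 34.587°
Rodrigues: sinθ=0.56766, 1−cosθ=0.17674; R = I + sinθ·[k]× + (1−cosθ)·[k]×²:
    [+0.93040 -0.00544 +0.36651]
    [+0.17266 +0.88851 -0.42512]
    [-0.32334 +0.45882 +0.82761]
t = (-0.0693, 0.2368, 0.9797) m
M0: Pc = R·M0+t = (-0.16522, +0.31017, +1.05987); u = 814.2·(-0.16522)/1.05987 + 323.3 = 196.3743, v = 605.9·(+0.31017)/1.05987 + 226.8 = 404.1186
M1: Pc = R·M1+t = (+0.02551, +0.34557, +0.99359); u = 814.2·(+0.02551)/0.99359 + 323.3 = 344.2028, v = 605.9·(+0.34557)/0.99359 + 226.8 = 437.5328
M2: Pc = R·M2+t = (+0.02662, +0.16343, +0.89953); u = 814.2·(+0.02662)/0.89953 + 323.3 = 347.3979, v = 605.9·(+0.16343)/0.89953 + 226.8 = 336.8792
M3: Pc = R·M3+t = (-0.16411, +0.12803, +0.96581); u = 814.2·(-0.16411)/0.96581 + 323.3 = 184.9536, v = 605.9·(+0.12803)/0.96581 + 226.8 = 307.1187

c0=(196.37, 404.12) c1=(344.20, 437.53) c2=(347.40, 336.88) c3=(184.95, 307.12)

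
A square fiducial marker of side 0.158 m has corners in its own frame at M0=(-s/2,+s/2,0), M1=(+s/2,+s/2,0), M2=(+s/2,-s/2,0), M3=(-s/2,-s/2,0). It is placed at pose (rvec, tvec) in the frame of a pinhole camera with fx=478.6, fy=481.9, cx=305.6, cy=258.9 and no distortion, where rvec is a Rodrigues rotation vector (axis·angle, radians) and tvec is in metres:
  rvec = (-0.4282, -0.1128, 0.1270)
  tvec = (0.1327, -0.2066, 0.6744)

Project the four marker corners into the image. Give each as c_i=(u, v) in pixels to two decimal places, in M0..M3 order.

c0=(341.05, 147.37) c1=(455.44, 166.80) c2=(451.97, 79.19) c3=(348.35, 59.97)

Intrinsics K: fx=478.6, fy=481.9, cx=305.6, cy=258.9
Marker side s = 0.158 m; corners in marker frame (Z=0):
  M0 = (-0.0790, +0.0790, 0)
  M1 = (+0.0790, +0.0790, 0)
  M2 = (+0.0790, -0.0790, 0)
  M3 = (-0.0790, -0.0790, 0)
rvec = (-0.4282, -0.1128, 0.1270), |rvec| = θ = 0.46066 rad = 26.394°
Rodrigues: sinθ=0.44454, 1−cosθ=0.10424; R = I + sinθ·[k]× + (1−cosθ)·[k]×²:
    [+0.98583 -0.09883 -0.13557]
    [+0.14628 +0.90201 +0.40618]
    [+0.08214 -0.42025 +0.90368]
t = (0.1327, -0.2066, 0.6744) m
M0: Pc = R·M0+t = (+0.04701, -0.14690, +0.63471); u = 478.6·(+0.04701)/0.63471 + 305.6 = 341.0492, v = 481.9·(-0.14690)/0.63471 + 258.9 = 147.3690
M1: Pc = R·M1+t = (+0.20277, -0.12378, +0.64769); u = 478.6·(+0.20277)/0.64769 + 305.6 = 455.4359, v = 481.9·(-0.12378)/0.64769 + 258.9 = 166.8003
M2: Pc = R·M2+t = (+0.21839, -0.26630, +0.71409); u = 478.6·(+0.21839)/0.71409 + 305.6 = 451.9689, v = 481.9·(-0.26630)/0.71409 + 258.9 = 79.1869
M3: Pc = R·M3+t = (+0.06263, -0.28942, +0.70111); u = 478.6·(+0.06263)/0.70111 + 305.6 = 348.3513, v = 481.9·(-0.28942)/0.70111 + 258.9 = 59.9741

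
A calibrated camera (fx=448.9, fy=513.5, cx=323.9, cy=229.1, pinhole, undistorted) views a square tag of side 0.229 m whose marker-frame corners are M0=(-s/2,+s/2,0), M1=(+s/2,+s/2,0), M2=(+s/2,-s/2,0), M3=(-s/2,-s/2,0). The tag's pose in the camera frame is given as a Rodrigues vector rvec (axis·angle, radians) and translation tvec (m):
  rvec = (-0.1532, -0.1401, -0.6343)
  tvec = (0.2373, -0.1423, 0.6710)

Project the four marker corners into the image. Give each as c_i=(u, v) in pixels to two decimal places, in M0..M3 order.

c0=(474.57, 241.05) c1=(586.07, 140.39) c2=(490.01, 10.22) c3=(376.47, 99.48)

Intrinsics K: fx=448.9, fy=513.5, cx=323.9, cy=229.1
Marker side s = 0.229 m; corners in marker frame (Z=0):
  M0 = (-0.1145, +0.1145, 0)
  M1 = (+0.1145, +0.1145, 0)
  M2 = (+0.1145, -0.1145, 0)
  M3 = (-0.1145, -0.1145, 0)
rvec = (-0.1532, -0.1401, -0.6343), |rvec| = θ = 0.66741 rad = 38.240°
Rodrigues: sinθ=0.61895, 1−cosθ=0.21457; R = I + sinθ·[k]× + (1−cosθ)·[k]×²:
    [+0.79673 +0.59859 -0.08312]
    [-0.57791 +0.79488 +0.18488]
    [+0.17674 -0.09927 +0.97924]
t = (0.2373, -0.1423, 0.6710) m
M0: Pc = R·M0+t = (+0.21461, +0.01488, +0.63940); u = 448.9·(+0.21461)/0.63940 + 323.9 = 474.5723, v = 513.5·(+0.01488)/0.63940 + 229.1 = 241.0539
M1: Pc = R·M1+t = (+0.39706, -0.11746, +0.67987); u = 448.9·(+0.39706)/0.67987 + 323.9 = 586.0708, v = 513.5·(-0.11746)/0.67987 + 229.1 = 140.3862
M2: Pc = R·M2+t = (+0.25999, -0.29948, +0.70260); u = 448.9·(+0.25999)/0.70260 + 323.9 = 490.0088, v = 513.5·(-0.29948)/0.70260 + 229.1 = 10.2205
M3: Pc = R·M3+t = (+0.07754, -0.16714, +0.66213); u = 448.9·(+0.07754)/0.66213 + 323.9 = 376.4664, v = 513.5·(-0.16714)/0.66213 + 229.1 = 99.4755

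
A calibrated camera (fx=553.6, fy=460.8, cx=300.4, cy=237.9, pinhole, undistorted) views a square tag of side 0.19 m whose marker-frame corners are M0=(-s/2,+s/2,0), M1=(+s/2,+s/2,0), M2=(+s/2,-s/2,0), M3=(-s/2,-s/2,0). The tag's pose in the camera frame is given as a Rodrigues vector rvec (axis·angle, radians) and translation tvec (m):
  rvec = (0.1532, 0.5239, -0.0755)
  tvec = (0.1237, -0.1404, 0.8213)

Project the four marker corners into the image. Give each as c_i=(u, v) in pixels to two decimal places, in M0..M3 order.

Intrinsics K: fx=553.6, fy=460.8, cx=300.4, cy=237.9
Marker side s = 0.19 m; corners in marker frame (Z=0):
  M0 = (-0.0950, +0.0950, 0)
  M1 = (+0.0950, +0.0950, 0)
  M2 = (+0.0950, -0.0950, 0)
  M3 = (-0.0950, -0.0950, 0)
rvec = (0.1532, 0.5239, -0.0755), |rvec| = θ = 0.55104 rad = 31.572°
Rodrigues: sinθ=0.52357, 1−cosθ=0.14802; R = I + sinθ·[k]× + (1−cosθ)·[k]×²:
    [+0.86342 +0.11086 +0.49215]
    [-0.03261 +0.98578 -0.16485]
    [-0.50343 +0.12628 +0.85476]
t = (0.1237, -0.1404, 0.8213) m
M0: Pc = R·M0+t = (+0.05221, -0.04365, +0.88112); u = 553.6·(+0.05221)/0.88112 + 300.4 = 333.2009, v = 460.8·(-0.04365)/0.88112 + 237.9 = 215.0709
M1: Pc = R·M1+t = (+0.21626, -0.04985, +0.78547); u = 553.6·(+0.21626)/0.78547 + 300.4 = 452.8180, v = 460.8·(-0.04985)/0.78547 + 237.9 = 208.6559
M2: Pc = R·M2+t = (+0.19519, -0.23715, +0.76148); u = 553.6·(+0.19519)/0.76148 + 300.4 = 442.3070, v = 460.8·(-0.23715)/0.76148 + 237.9 = 94.3930
M3: Pc = R·M3+t = (+0.03114, -0.23095, +0.85713); u = 553.6·(+0.03114)/0.85713 + 300.4 = 320.5145, v = 460.8·(-0.23095)/0.85713 + 237.9 = 113.7387

c0=(333.20, 215.07) c1=(452.82, 208.66) c2=(442.31, 94.39) c3=(320.51, 113.74)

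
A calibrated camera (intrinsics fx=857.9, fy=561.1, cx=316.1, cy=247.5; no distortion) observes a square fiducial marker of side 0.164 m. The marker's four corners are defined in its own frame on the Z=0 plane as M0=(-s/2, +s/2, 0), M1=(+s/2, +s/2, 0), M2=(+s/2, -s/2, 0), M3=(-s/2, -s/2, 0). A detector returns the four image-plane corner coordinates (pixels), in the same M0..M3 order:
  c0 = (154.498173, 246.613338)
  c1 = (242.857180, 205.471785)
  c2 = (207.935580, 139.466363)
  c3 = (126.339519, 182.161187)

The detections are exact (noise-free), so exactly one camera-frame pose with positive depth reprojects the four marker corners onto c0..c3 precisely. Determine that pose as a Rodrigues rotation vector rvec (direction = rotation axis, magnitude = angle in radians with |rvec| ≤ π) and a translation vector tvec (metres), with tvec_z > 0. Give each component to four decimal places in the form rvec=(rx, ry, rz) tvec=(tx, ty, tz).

Intrinsics K: fx=857.9, fy=561.1, cx=316.1, cy=247.5
Marker side s = 0.164 m; corners in marker frame (Z=0):
  M0 = (-0.0820, +0.0820, 0)
  M1 = (+0.0820, +0.0820, 0)
  M2 = (+0.0820, -0.0820, 0)
  M3 = (-0.0820, -0.0820, 0)
Detected image corners:
  c0 = (154.498173, 246.613338) px
  c1 = (242.857180, 205.471785) px
  c2 = (207.935580, 139.466363) px
  c3 = (126.339519, 182.161187) px
Planar DLT: solve 8×8 A·h = b for H (H[2,2]=1):
  H  [+450.06804 +127.98615 +181.17147]
  H  [-327.11515 +330.22107 +193.13090]
  H  [-0.36903 -0.34831 +1.00000]
B = K⁻¹H; ‖b₁‖=0.865528, ‖b₂‖=0.865528; λ = 2/(‖b₁‖+‖b₂‖) = 1.155364, sign → tz>0 ⇒ λ=+1.155364
r₁ = λ·B[:,0] = (+0.76322,-0.48550,-0.42637); r₂ = λ·B[:,1] = (+0.32064,+0.85747,-0.40242)
r₃ = r₁×r₂ = (+0.56097,+0.17043,+0.81010); SVD([r₁ r₂ r₃]) → R = UVᵀ:
  R  [+0.76322 +0.32064 +0.56097]
  R  [-0.48550 +0.85747 +0.17043]
  R  [-0.42637 -0.40242 +0.81010]
t = (-0.18171, -0.11195, +1.15536) m
tr R = 2.430792; θ = arccos((tr R − 1)/2) = 0.773605 rad = 44.324°
axis k = ((R−Rᵀ)₃₂, (R−Rᵀ)₁₃, (R−Rᵀ)₂₁) / (2 sinθ) = (-0.409926, +0.706532, -0.576865)
rvec = θ·k = (-0.317121, +0.546577, -0.446266)

rvec=(-0.3171, 0.5466, -0.4463) tvec=(-0.1817, -0.1120, 1.1554)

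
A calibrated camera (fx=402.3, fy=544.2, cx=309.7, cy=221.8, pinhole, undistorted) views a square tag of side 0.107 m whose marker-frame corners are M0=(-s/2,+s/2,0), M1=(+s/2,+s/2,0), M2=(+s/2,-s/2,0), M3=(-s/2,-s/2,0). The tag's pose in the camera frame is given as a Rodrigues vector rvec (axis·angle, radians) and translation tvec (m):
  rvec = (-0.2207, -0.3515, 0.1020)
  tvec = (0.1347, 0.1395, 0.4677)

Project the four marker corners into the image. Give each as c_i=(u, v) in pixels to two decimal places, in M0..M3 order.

Intrinsics K: fx=402.3, fy=544.2, cx=309.7, cy=221.8
Marker side s = 0.107 m; corners in marker frame (Z=0):
  M0 = (-0.0535, +0.0535, 0)
  M1 = (+0.0535, +0.0535, 0)
  M2 = (+0.0535, -0.0535, 0)
  M3 = (-0.0535, -0.0535, 0)
rvec = (-0.2207, -0.3515, 0.1020), |rvec| = θ = 0.42739 rad = 24.488°
Rodrigues: sinθ=0.41450, 1−cosθ=0.08995; R = I + sinθ·[k]× + (1−cosθ)·[k]×²:
    [+0.93404 -0.06072 -0.35198]
    [+0.13712 +0.97089 +0.19639]
    [+0.32981 -0.23170 +0.91517]
t = (0.1347, 0.1395, 0.4677) m
M0: Pc = R·M0+t = (+0.08148, +0.18411, +0.43766); u = 402.3·(+0.08148)/0.43766 + 309.7 = 384.5975, v = 544.2·(+0.18411)/0.43766 + 221.8 = 450.7241
M1: Pc = R·M1+t = (+0.18142, +0.19878, +0.47295); u = 402.3·(+0.18142)/0.47295 + 309.7 = 464.0214, v = 544.2·(+0.19878)/0.47295 + 221.8 = 450.5253
M2: Pc = R·M2+t = (+0.18792, +0.09489, +0.49774); u = 402.3·(+0.18792)/0.49774 + 309.7 = 461.5863, v = 544.2·(+0.09489)/0.49774 + 221.8 = 325.5509
M3: Pc = R·M3+t = (+0.08798, +0.08022, +0.46245); u = 402.3·(+0.08798)/0.46245 + 309.7 = 386.2345, v = 544.2·(+0.08022)/0.46245 + 221.8 = 316.2022

c0=(384.60, 450.72) c1=(464.02, 450.53) c2=(461.59, 325.55) c3=(386.23, 316.20)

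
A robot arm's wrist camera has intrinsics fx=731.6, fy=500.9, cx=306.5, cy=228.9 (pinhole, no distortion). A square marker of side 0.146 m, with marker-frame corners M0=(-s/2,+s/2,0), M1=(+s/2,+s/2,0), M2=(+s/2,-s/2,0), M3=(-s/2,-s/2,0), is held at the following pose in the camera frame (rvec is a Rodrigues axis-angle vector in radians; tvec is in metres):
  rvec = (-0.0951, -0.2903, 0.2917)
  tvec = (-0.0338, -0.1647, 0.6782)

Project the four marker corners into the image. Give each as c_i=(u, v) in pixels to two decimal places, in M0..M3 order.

Intrinsics K: fx=731.6, fy=500.9, cx=306.5, cy=228.9
Marker side s = 0.146 m; corners in marker frame (Z=0):
  M0 = (-0.0730, +0.0730, 0)
  M1 = (+0.0730, +0.0730, 0)
  M2 = (+0.0730, -0.0730, 0)
  M3 = (-0.0730, -0.0730, 0)
rvec = (-0.0951, -0.2903, 0.2917), |rvec| = θ = 0.42238 rad = 24.201°
Rodrigues: sinθ=0.40993, 1−cosθ=0.08789; R = I + sinθ·[k]× + (1−cosθ)·[k]×²:
    [+0.91657 -0.26950 -0.29541]
    [+0.29670 +0.95363 +0.05058]
    [+0.26808 -0.13401 +0.95403]
t = (-0.0338, -0.1647, 0.6782) m
M0: Pc = R·M0+t = (-0.12038, -0.11674, +0.64885); u = 731.6·(-0.12038)/0.64885 + 306.5 = 170.7632, v = 500.9·(-0.11674)/0.64885 + 228.9 = 138.7751
M1: Pc = R·M1+t = (+0.01344, -0.07343, +0.68799); u = 731.6·(+0.01344)/0.68799 + 306.5 = 320.7876, v = 500.9·(-0.07343)/0.68799 + 228.9 = 175.4412
M2: Pc = R·M2+t = (+0.05278, -0.21266, +0.70755); u = 731.6·(+0.05278)/0.70755 + 306.5 = 361.0773, v = 500.9·(-0.21266)/0.70755 + 228.9 = 78.3541
M3: Pc = R·M3+t = (-0.08104, -0.25597, +0.66841); u = 731.6·(-0.08104)/0.66841 + 306.5 = 217.8036, v = 500.9·(-0.25597)/0.66841 + 228.9 = 37.0762

c0=(170.76, 138.78) c1=(320.79, 175.44) c2=(361.08, 78.35) c3=(217.80, 37.08)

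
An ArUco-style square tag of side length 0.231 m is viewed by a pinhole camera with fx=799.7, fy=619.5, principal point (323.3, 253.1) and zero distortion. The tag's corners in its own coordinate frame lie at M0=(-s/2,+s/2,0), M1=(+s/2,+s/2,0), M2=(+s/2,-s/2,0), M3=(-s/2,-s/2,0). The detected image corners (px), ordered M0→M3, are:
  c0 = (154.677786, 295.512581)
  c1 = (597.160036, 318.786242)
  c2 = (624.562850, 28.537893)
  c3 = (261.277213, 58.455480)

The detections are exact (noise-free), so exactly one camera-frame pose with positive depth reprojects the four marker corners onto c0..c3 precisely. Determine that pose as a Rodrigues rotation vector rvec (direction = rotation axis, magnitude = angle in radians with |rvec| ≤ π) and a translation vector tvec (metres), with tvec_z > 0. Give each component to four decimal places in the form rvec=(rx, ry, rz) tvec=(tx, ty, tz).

Intrinsics K: fx=799.7, fy=619.5, cx=323.3, cy=253.1
Marker side s = 0.231 m; corners in marker frame (Z=0):
  M0 = (-0.1155, +0.1155, 0)
  M1 = (+0.1155, +0.1155, 0)
  M2 = (+0.1155, -0.1155, 0)
  M3 = (-0.1155, -0.1155, 0)
Detected image corners:
  c0 = (154.677786, 295.512581) px
  c1 = (597.160036, 318.786242) px
  c2 = (624.562850, 28.537893) px
  c3 = (261.277213, 58.455480) px
Planar DLT: solve 8×8 A·h = b for H (H[2,2]=1):
  H  [+1361.59809 -716.31524 +392.66938]
  H  [-182.98244 +954.54652 +160.29285]
  H  [-0.88594 -0.99831 +1.00000]
B = K⁻¹H; ‖b₁‖=2.244156, ‖b₂‖=2.244156; λ = 2/(‖b₁‖+‖b₂‖) = 0.445602, sign → tz>0 ⇒ λ=+0.445602
r₁ = λ·B[:,0] = (+0.91830,+0.02967,-0.39478); r₂ = λ·B[:,1] = (-0.21930,+0.86834,-0.44485)
r₃ = r₁×r₂ = (+0.32960,+0.49508,+0.80390); SVD([r₁ r₂ r₃]) → R = UVᵀ:
  R  [+0.91830 -0.21930 +0.32960]
  R  [+0.02967 +0.86834 +0.49508]
  R  [-0.39478 -0.44485 +0.80390]
t = (+0.03865, -0.06676, +0.44560) m
tr R = 2.590544; θ = arccos((tr R − 1)/2) = 0.651340 rad = 37.319°
axis k = ((R−Rᵀ)₃₂, (R−Rᵀ)₁₃, (R−Rᵀ)₂₁) / (2 sinθ) = (-0.775191, +0.597426, +0.205334)
rvec = θ·k = (-0.504913, +0.389127, +0.133742)

rvec=(-0.5049, 0.3891, 0.1337) tvec=(0.0387, -0.0668, 0.4456)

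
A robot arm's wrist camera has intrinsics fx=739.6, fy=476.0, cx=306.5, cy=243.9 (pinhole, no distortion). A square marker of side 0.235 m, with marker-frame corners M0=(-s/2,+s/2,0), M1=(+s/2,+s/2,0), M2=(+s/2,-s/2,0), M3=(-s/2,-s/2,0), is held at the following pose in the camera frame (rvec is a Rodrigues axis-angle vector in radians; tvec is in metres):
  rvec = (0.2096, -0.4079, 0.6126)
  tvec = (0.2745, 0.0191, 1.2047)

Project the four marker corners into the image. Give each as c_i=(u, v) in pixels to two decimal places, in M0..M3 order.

c0=(381.17, 265.51) c1=(477.27, 309.27) c2=(562.52, 238.34) c3=(472.54, 187.68)

Intrinsics K: fx=739.6, fy=476.0, cx=306.5, cy=243.9
Marker side s = 0.235 m; corners in marker frame (Z=0):
  M0 = (-0.1175, +0.1175, 0)
  M1 = (+0.1175, +0.1175, 0)
  M2 = (+0.1175, -0.1175, 0)
  M3 = (-0.1175, -0.1175, 0)
rvec = (0.2096, -0.4079, 0.6126), |rvec| = θ = 0.76524 rad = 43.845°
Rodrigues: sinθ=0.69271, 1−cosθ=0.27878; R = I + sinθ·[k]× + (1−cosθ)·[k]×²:
    [+0.74213 -0.59524 -0.30811]
    [+0.51384 +0.80043 -0.30869]
    [+0.43037 +0.07077 +0.89988]
t = (0.2745, 0.0191, 1.2047) m
M0: Pc = R·M0+t = (+0.11736, +0.05277, +1.16245); u = 739.6·(+0.11736)/1.16245 + 306.5 = 381.1689, v = 476.0·(+0.05277)/1.16245 + 243.9 = 265.5101
M1: Pc = R·M1+t = (+0.29176, +0.17353, +1.26358); u = 739.6·(+0.29176)/1.26358 + 306.5 = 477.2726, v = 476.0·(+0.17353)/1.26358 + 243.9 = 309.2682
M2: Pc = R·M2+t = (+0.43164, -0.01457, +1.24695); u = 739.6·(+0.43164)/1.24695 + 306.5 = 562.5176, v = 476.0·(-0.01457)/1.24695 + 243.9 = 238.3365
M3: Pc = R·M3+t = (+0.25724, -0.13533, +1.14582); u = 739.6·(+0.25724)/1.14582 + 306.5 = 472.5432, v = 476.0·(-0.13533)/1.14582 + 243.9 = 187.6824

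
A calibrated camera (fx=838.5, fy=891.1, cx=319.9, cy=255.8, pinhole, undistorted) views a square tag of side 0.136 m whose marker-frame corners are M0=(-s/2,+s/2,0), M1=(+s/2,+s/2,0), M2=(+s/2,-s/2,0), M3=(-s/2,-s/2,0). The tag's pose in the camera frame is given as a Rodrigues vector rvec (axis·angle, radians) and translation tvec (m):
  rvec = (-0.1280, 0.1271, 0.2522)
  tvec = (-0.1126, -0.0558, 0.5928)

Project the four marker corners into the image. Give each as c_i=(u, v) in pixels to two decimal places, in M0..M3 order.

Intrinsics K: fx=838.5, fy=891.1, cx=319.9, cy=255.8
Marker side s = 0.136 m; corners in marker frame (Z=0):
  M0 = (-0.0680, +0.0680, 0)
  M1 = (+0.0680, +0.0680, 0)
  M2 = (+0.0680, -0.0680, 0)
  M3 = (-0.0680, -0.0680, 0)
rvec = (-0.1280, 0.1271, 0.2522), |rvec| = θ = 0.31007 rad = 17.766°
Rodrigues: sinθ=0.30513, 1−cosθ=0.04769; R = I + sinθ·[k]× + (1−cosθ)·[k]×²:
    [+0.96044 -0.25625 +0.10906]
    [+0.24011 +0.96032 +0.14186]
    [-0.14109 -0.11006 +0.98386]
t = (-0.1126, -0.0558, 0.5928) m
M0: Pc = R·M0+t = (-0.19533, -0.00683, +0.59491); u = 838.5·(-0.19533)/0.59491 + 319.9 = 44.5841, v = 891.1·(-0.00683)/0.59491 + 255.8 = 245.5766
M1: Pc = R·M1+t = (-0.06471, +0.02583, +0.57572); u = 838.5·(-0.06471)/0.57572 + 319.9 = 225.6470, v = 891.1·(+0.02583)/0.57572 + 255.8 = 295.7788
M2: Pc = R·M2+t = (-0.02987, -0.10477, +0.59069); u = 838.5·(-0.02987)/0.59069 + 319.9 = 277.5054, v = 891.1·(-0.10477)/0.59069 + 255.8 = 97.7396
M3: Pc = R·M3+t = (-0.16049, -0.13743, +0.60988); u = 838.5·(-0.16049)/0.60988 + 319.9 = 99.2547, v = 891.1·(-0.13743)/0.60988 + 255.8 = 55.0001

c0=(44.58, 245.58) c1=(225.65, 295.78) c2=(277.51, 97.74) c3=(99.25, 55.00)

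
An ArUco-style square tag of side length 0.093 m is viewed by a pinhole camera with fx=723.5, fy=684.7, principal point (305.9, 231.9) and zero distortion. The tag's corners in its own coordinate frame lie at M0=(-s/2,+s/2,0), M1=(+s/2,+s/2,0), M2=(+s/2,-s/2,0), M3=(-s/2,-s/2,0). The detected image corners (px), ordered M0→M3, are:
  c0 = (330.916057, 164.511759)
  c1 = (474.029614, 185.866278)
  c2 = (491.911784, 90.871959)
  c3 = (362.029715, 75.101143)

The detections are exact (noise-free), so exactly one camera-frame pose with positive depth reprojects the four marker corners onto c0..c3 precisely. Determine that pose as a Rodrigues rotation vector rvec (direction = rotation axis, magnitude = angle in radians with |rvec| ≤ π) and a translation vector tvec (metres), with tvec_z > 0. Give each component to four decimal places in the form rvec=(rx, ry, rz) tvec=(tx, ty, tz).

Intrinsics K: fx=723.5, fy=684.7, cx=305.9, cy=231.9
Marker side s = 0.093 m; corners in marker frame (Z=0):
  M0 = (-0.0465, +0.0465, 0)
  M1 = (+0.0465, +0.0465, 0)
  M2 = (+0.0465, -0.0465, 0)
  M3 = (-0.0465, -0.0465, 0)
Detected image corners:
  c0 = (330.916057, 164.511759) px
  c1 = (474.029614, 185.866278) px
  c2 = (491.911784, 90.871959) px
  c3 = (362.029715, 75.101143) px
Planar DLT: solve 8×8 A·h = b for H (H[2,2]=1):
  H  [+1287.37165 -728.80269 +414.00727]
  H  [+143.05339 +846.41119 +126.50566]
  H  [-0.42594 -1.11876 +1.00000]
B = K⁻¹H; ‖b₁‖=2.036083, ‖b₂‖=2.036083; λ = 2/(‖b₁‖+‖b₂‖) = 0.491139, sign → tz>0 ⇒ λ=+0.491139
r₁ = λ·B[:,0] = (+0.96237,+0.17346,-0.20920); r₂ = λ·B[:,1] = (-0.26242,+0.79323,-0.54947)
r₃ = r₁×r₂ = (+0.07063,+0.58369,+0.80890); SVD([r₁ r₂ r₃]) → R = UVᵀ:
  R  [+0.96237 -0.26242 +0.07063]
  R  [+0.17346 +0.79323 +0.58369]
  R  [-0.20920 -0.54947 +0.80890]
t = (+0.07339, -0.07560, +0.49114) m
tr R = 2.564501; θ = arccos((tr R − 1)/2) = 0.672526 rad = 38.533°
axis k = ((R−Rᵀ)₃₂, (R−Rᵀ)₁₃, (R−Rᵀ)₂₁) / (2 sinθ) = (-0.909487, +0.224590, +0.349848)
rvec = θ·k = (-0.611653, +0.151042, +0.235282)

rvec=(-0.6117, 0.1510, 0.2353) tvec=(0.0734, -0.0756, 0.4911)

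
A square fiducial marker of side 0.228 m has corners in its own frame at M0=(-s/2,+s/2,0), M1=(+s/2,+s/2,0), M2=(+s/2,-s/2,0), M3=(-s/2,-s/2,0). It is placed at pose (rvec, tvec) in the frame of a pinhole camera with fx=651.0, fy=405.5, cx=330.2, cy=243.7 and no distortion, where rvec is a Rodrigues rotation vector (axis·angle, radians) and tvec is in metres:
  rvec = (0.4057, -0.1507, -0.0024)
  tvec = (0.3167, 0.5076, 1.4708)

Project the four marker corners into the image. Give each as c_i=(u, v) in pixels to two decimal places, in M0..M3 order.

c0=(417.41, 410.35) c1=(511.30, 404.78) c2=(525.42, 355.90) c3=(425.88, 360.67)

Intrinsics K: fx=651.0, fy=405.5, cx=330.2, cy=243.7
Marker side s = 0.228 m; corners in marker frame (Z=0):
  M0 = (-0.1140, +0.1140, 0)
  M1 = (+0.1140, +0.1140, 0)
  M2 = (+0.1140, -0.1140, 0)
  M3 = (-0.1140, -0.1140, 0)
rvec = (0.4057, -0.1507, -0.0024), |rvec| = θ = 0.43279 rad = 24.797°
Rodrigues: sinθ=0.41941, 1−cosθ=0.09220; R = I + sinθ·[k]× + (1−cosθ)·[k]×²:
    [+0.98882 -0.02777 -0.14652]
    [-0.03242 +0.91898 -0.39297]
    [+0.14556 +0.39333 +0.90780]
t = (0.3167, 0.5076, 1.4708) m
M0: Pc = R·M0+t = (+0.20081, +0.61606, +1.49905); u = 651.0·(+0.20081)/1.49905 + 330.2 = 417.4066, v = 405.5·(+0.61606)/1.49905 + 243.7 = 410.3474
M1: Pc = R·M1+t = (+0.42626, +0.60867, +1.53223); u = 651.0·(+0.42626)/1.53223 + 330.2 = 511.3049, v = 405.5·(+0.60867)/1.53223 + 243.7 = 404.7816
M2: Pc = R·M2+t = (+0.43259, +0.39914, +1.44255); u = 651.0·(+0.43259)/1.44255 + 330.2 = 525.4209, v = 405.5·(+0.39914)/1.44255 + 243.7 = 355.8979
M3: Pc = R·M3+t = (+0.20714, +0.40653, +1.40937); u = 651.0·(+0.20714)/1.40937 + 330.2 = 425.8802, v = 405.5·(+0.40653)/1.40937 + 243.7 = 360.6667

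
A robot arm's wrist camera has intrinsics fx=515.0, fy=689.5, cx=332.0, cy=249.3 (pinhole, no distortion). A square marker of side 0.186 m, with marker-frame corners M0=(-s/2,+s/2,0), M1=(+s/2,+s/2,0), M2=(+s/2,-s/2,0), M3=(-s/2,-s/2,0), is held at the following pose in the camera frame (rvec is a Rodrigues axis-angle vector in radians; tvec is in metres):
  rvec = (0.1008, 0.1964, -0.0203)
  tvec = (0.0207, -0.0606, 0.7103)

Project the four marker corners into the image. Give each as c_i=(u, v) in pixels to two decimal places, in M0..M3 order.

Intrinsics K: fx=515.0, fy=689.5, cx=332.0, cy=249.3
Marker side s = 0.186 m; corners in marker frame (Z=0):
  M0 = (-0.0930, +0.0930, 0)
  M1 = (+0.0930, +0.0930, 0)
  M2 = (+0.0930, -0.0930, 0)
  M3 = (-0.0930, -0.0930, 0)
rvec = (0.1008, 0.1964, -0.0203), |rvec| = θ = 0.22169 rad = 12.702°
Rodrigues: sinθ=0.21988, 1−cosθ=0.02447; R = I + sinθ·[k]× + (1−cosθ)·[k]×²:
    [+0.98059 +0.02999 +0.19378]
    [-0.01028 +0.99474 -0.10196]
    [-0.19581 +0.09799 +0.97573]
t = (0.0207, -0.0606, 0.7103) m
M0: Pc = R·M0+t = (-0.06771, +0.03287, +0.73762); u = 515.0·(-0.06771)/0.73762 + 332.0 = 284.7290, v = 689.5·(+0.03287)/0.73762 + 249.3 = 280.0218
M1: Pc = R·M1+t = (+0.11468, +0.03095, +0.70120); u = 515.0·(+0.11468)/0.70120 + 332.0 = 416.2299, v = 689.5·(+0.03095)/0.70120 + 249.3 = 279.7381
M2: Pc = R·M2+t = (+0.10911, -0.15407, +0.68298); u = 515.0·(+0.10911)/0.68298 + 332.0 = 414.2712, v = 689.5·(-0.15407)/0.68298 + 249.3 = 93.7623
M3: Pc = R·M3+t = (-0.07328, -0.15215, +0.71940); u = 515.0·(-0.07328)/0.71940 + 332.0 = 279.5378, v = 689.5·(-0.15215)/0.71940 + 249.3 = 103.4687

c0=(284.73, 280.02) c1=(416.23, 279.74) c2=(414.27, 93.76) c3=(279.54, 103.47)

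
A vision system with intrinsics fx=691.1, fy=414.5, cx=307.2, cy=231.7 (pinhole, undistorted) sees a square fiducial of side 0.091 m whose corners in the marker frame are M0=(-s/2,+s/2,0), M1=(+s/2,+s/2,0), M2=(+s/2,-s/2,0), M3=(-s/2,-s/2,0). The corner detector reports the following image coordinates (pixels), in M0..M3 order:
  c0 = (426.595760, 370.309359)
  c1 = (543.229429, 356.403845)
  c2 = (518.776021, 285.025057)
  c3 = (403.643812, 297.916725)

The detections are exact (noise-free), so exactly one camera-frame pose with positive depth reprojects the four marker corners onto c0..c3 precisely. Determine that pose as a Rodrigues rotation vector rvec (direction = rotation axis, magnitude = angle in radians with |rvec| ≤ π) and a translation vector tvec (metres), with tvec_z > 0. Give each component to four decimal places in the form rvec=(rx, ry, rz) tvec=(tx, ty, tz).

rvec=(-0.0937, -0.0572, -0.1754) tvec=(0.1262, 0.1209, 0.5251)

Intrinsics K: fx=691.1, fy=414.5, cx=307.2, cy=231.7
Marker side s = 0.091 m; corners in marker frame (Z=0):
  M0 = (-0.0455, +0.0455, 0)
  M1 = (+0.0455, +0.0455, 0)
  M2 = (+0.0455, -0.0455, 0)
  M3 = (-0.0455, -0.0455, 0)
Detected image corners:
  c0 = (426.595760, 370.309359) px
  c1 = (543.229429, 356.403845) px
  c2 = (518.776021, 285.025057) px
  c3 = (403.643812, 297.916725) px
Planar DLT: solve 8×8 A·h = b for H (H[2,2]=1):
  H  [+1331.90750 +181.18833 +473.29702]
  H  [-106.68408 +735.01787 +327.10179]
  H  [+0.12373 -0.16769 +1.00000]
B = K⁻¹H; ‖b₁‖=1.904516, ‖b₂‖=1.904517; λ = 2/(‖b₁‖+‖b₂‖) = 0.525068, sign → tz>0 ⇒ λ=+0.525068
r₁ = λ·B[:,0] = (+0.98305,-0.17146,+0.06497); r₂ = λ·B[:,1] = (+0.17680,+0.98030,-0.08805)
r₃ = r₁×r₂ = (-0.04859,+0.09804,+0.99400); SVD([r₁ r₂ r₃]) → R = UVᵀ:
  R  [+0.98305 +0.17680 -0.04859]
  R  [-0.17146 +0.98030 +0.09804]
  R  [+0.06497 -0.08805 +0.99400]
t = (+0.12619, +0.12085, +0.52507) m
tr R = 2.957344; θ = arccos((tr R − 1)/2) = 0.206903 rad = 11.855°
axis k = ((R−Rᵀ)₃₂, (R−Rᵀ)₁₃, (R−Rᵀ)₂₁) / (2 sinθ) = (-0.452927, -0.276387, -0.847625)
rvec = θ·k = (-0.093712, -0.057185, -0.175376)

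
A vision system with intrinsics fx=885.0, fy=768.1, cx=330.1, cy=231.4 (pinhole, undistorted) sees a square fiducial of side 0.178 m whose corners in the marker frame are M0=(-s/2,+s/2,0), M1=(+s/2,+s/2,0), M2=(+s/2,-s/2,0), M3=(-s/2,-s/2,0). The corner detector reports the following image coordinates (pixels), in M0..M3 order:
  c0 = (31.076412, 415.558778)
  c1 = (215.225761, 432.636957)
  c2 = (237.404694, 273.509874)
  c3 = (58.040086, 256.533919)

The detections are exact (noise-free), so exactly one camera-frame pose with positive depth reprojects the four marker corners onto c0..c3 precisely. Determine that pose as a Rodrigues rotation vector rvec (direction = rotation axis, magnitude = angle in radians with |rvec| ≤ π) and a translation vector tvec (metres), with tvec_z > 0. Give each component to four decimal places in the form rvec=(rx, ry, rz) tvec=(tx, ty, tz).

rvec=(-0.1260, -0.0173, 0.1085) tvec=(-0.1897, 0.1261, 0.8636)

Intrinsics K: fx=885.0, fy=768.1, cx=330.1, cy=231.4
Marker side s = 0.178 m; corners in marker frame (Z=0):
  M0 = (-0.0890, +0.0890, 0)
  M1 = (+0.0890, +0.0890, 0)
  M2 = (+0.0890, -0.0890, 0)
  M3 = (-0.0890, -0.0890, 0)
Detected image corners:
  c0 = (31.076412, 415.558778) px
  c1 = (215.225761, 432.636957) px
  c2 = (237.404694, 273.509874) px
  c3 = (58.040086, 256.533919) px
Planar DLT: solve 8×8 A·h = b for H (H[2,2]=1):
  H  [+1022.56308 -157.83621 +135.69409]
  H  [+99.80437 +843.28866 +343.53362]
  H  [+0.01205 -0.14626 +1.00000]
B = K⁻¹H; ‖b₁‖=1.157918, ‖b₂‖=1.157918; λ = 2/(‖b₁‖+‖b₂‖) = 0.863619, sign → tz>0 ⇒ λ=+0.863619
r₁ = λ·B[:,0] = (+0.99398,+0.10908,+0.01040); r₂ = λ·B[:,1] = (-0.10691,+0.98621,-0.12632)
r₃ = r₁×r₂ = (-0.02404,+0.12444,+0.99194); SVD([r₁ r₂ r₃]) → R = UVᵀ:
  R  [+0.99398 -0.10691 -0.02404]
  R  [+0.10908 +0.98621 +0.12444]
  R  [+0.01040 -0.12632 +0.99194]
t = (-0.18971, +0.12608, +0.86362) m
tr R = 2.972126; θ = arccos((tr R − 1)/2) = 0.167149 rad = 9.577°
axis k = ((R−Rᵀ)₃₂, (R−Rᵀ)₁₃, (R−Rᵀ)₂₁) / (2 sinθ) = (-0.753615, -0.103506, +0.649116)
rvec = θ·k = (-0.125966, -0.017301, +0.108499)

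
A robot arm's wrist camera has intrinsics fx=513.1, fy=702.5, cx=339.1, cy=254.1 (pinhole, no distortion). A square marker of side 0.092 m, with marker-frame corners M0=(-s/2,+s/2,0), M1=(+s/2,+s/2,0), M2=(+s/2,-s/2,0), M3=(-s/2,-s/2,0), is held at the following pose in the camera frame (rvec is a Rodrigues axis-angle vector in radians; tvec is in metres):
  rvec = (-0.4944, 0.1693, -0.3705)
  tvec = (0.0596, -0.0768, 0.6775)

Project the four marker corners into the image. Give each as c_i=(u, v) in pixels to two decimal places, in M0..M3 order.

c0=(363.53, 231.13) c1=(430.39, 192.61) c2=(403.79, 120.96) c3=(341.47, 157.66)

Intrinsics K: fx=513.1, fy=702.5, cx=339.1, cy=254.1
Marker side s = 0.092 m; corners in marker frame (Z=0):
  M0 = (-0.0460, +0.0460, 0)
  M1 = (+0.0460, +0.0460, 0)
  M2 = (+0.0460, -0.0460, 0)
  M3 = (-0.0460, -0.0460, 0)
rvec = (-0.4944, 0.1693, -0.3705), |rvec| = θ = 0.64060 rad = 36.703°
Rodrigues: sinθ=0.59767, 1−cosθ=0.19826; R = I + sinθ·[k]× + (1−cosθ)·[k]×²:
    [+0.91983 +0.30524 +0.24645]
    [-0.38611 +0.81559 +0.43097]
    [-0.06946 -0.49158 +0.86806]
t = (0.0596, -0.0768, 0.6775) m
M0: Pc = R·M0+t = (+0.03133, -0.02152, +0.65808); u = 513.1·(+0.03133)/0.65808 + 339.1 = 363.5265, v = 702.5·(-0.02152)/0.65808 + 254.1 = 231.1256
M1: Pc = R·M1+t = (+0.11595, -0.05704, +0.65169); u = 513.1·(+0.11595)/0.65169 + 339.1 = 430.3939, v = 702.5·(-0.05704)/0.65169 + 254.1 = 192.6084
M2: Pc = R·M2+t = (+0.08787, -0.13208, +0.69692); u = 513.1·(+0.08787)/0.69692 + 339.1 = 403.7947, v = 702.5·(-0.13208)/0.69692 + 254.1 = 120.9638
M3: Pc = R·M3+t = (+0.00325, -0.09656, +0.70331); u = 513.1·(+0.00325)/0.70331 + 339.1 = 341.4688, v = 702.5·(-0.09656)/0.70331 + 254.1 = 157.6551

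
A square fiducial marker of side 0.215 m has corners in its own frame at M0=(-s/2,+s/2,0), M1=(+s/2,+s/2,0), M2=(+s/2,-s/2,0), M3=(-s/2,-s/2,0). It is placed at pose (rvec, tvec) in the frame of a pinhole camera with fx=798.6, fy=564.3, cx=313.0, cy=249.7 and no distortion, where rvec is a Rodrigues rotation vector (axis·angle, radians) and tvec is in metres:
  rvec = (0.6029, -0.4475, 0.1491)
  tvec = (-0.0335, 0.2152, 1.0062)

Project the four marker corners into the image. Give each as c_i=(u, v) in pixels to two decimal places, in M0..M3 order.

Intrinsics K: fx=798.6, fy=564.3, cx=313.0, cy=249.7
Marker side s = 0.215 m; corners in marker frame (Z=0):
  M0 = (-0.1075, +0.1075, 0)
  M1 = (+0.1075, +0.1075, 0)
  M2 = (+0.1075, -0.1075, 0)
  M3 = (-0.1075, -0.1075, 0)
rvec = (0.6029, -0.4475, 0.1491), |rvec| = θ = 0.76549 rad = 43.859°
Rodrigues: sinθ=0.69289, 1−cosθ=0.27896; R = I + sinθ·[k]× + (1−cosθ)·[k]×²:
    [+0.89408 -0.26340 -0.36226]
    [+0.00652 +0.81638 -0.57748]
    [+0.44785 +0.51396 +0.73163]
t = (-0.0335, 0.2152, 1.0062) m
M0: Pc = R·M0+t = (-0.15793, +0.30226, +1.01331); u = 798.6·(-0.15793)/1.01331 + 313.0 = 188.5338, v = 564.3·(+0.30226)/1.01331 + 249.7 = 418.0253
M1: Pc = R·M1+t = (+0.03430, +0.30366, +1.10959); u = 798.6·(+0.03430)/1.10959 + 313.0 = 337.6855, v = 564.3·(+0.30366)/1.10959 + 249.7 = 404.1313
M2: Pc = R·M2+t = (+0.09093, +0.12814, +0.99909); u = 798.6·(+0.09093)/0.99909 + 313.0 = 385.6820, v = 564.3·(+0.12814)/0.99909 + 249.7 = 322.0753
M3: Pc = R·M3+t = (-0.10130, +0.12674, +0.90281); u = 798.6·(-0.10130)/0.90281 + 313.0 = 223.3936, v = 564.3·(+0.12674)/0.90281 + 249.7 = 328.9182

c0=(188.53, 418.03) c1=(337.69, 404.13) c2=(385.68, 322.08) c3=(223.39, 328.92)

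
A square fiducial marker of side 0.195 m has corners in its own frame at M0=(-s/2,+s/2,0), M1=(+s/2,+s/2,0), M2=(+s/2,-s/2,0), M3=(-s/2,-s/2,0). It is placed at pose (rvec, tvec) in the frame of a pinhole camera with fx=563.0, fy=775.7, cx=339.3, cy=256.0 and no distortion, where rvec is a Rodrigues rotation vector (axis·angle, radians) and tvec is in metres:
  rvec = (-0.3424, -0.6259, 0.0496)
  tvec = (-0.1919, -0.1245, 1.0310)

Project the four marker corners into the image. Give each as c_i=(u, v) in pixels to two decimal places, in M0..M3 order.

c0=(180.97, 217.34) c1=(282.02, 242.65) c2=(279.69, 115.90) c3=(184.82, 78.33)

Intrinsics K: fx=563.0, fy=775.7, cx=339.3, cy=256.0
Marker side s = 0.195 m; corners in marker frame (Z=0):
  M0 = (-0.0975, +0.0975, 0)
  M1 = (+0.0975, +0.0975, 0)
  M2 = (+0.0975, -0.0975, 0)
  M3 = (-0.0975, -0.0975, 0)
rvec = (-0.3424, -0.6259, 0.0496), |rvec| = θ = 0.71516 rad = 40.975°
Rodrigues: sinθ=0.65574, 1−cosθ=0.24501; R = I + sinθ·[k]× + (1−cosθ)·[k]×²:
    [+0.81115 +0.05719 -0.58203]
    [+0.14814 +0.94266 +0.29908]
    [+0.56576 -0.32882 +0.75617]
t = (-0.1919, -0.1245, 1.0310) m
M0: Pc = R·M0+t = (-0.26541, -0.04703, +0.94378); u = 563.0·(-0.26541)/0.94378 + 339.3 = 180.9716, v = 775.7·(-0.04703)/0.94378 + 256.0 = 217.3417
M1: Pc = R·M1+t = (-0.10724, -0.01815, +1.05410); u = 563.0·(-0.10724)/1.05410 + 339.3 = 282.0243, v = 775.7·(-0.01815)/1.05410 + 256.0 = 242.6460
M2: Pc = R·M2+t = (-0.11839, -0.20197, +1.11822); u = 563.0·(-0.11839)/1.11822 + 339.3 = 279.6942, v = 775.7·(-0.20197)/1.11822 + 256.0 = 115.8986
M3: Pc = R·M3+t = (-0.27656, -0.23085, +1.00790); u = 563.0·(-0.27656)/1.00790 + 339.3 = 184.8152, v = 775.7·(-0.23085)/1.00790 + 256.0 = 78.3305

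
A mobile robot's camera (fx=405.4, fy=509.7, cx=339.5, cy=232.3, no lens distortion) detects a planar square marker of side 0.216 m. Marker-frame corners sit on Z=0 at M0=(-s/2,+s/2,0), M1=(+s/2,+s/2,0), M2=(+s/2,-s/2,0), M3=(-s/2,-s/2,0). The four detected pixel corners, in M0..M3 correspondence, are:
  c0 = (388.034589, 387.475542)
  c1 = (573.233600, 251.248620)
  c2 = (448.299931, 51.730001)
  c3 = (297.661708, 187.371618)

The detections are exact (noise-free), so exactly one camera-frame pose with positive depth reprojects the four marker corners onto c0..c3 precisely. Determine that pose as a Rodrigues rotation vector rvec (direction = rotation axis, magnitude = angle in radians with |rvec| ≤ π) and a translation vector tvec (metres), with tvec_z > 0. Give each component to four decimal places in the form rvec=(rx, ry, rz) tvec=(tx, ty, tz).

Intrinsics K: fx=405.4, fy=509.7, cx=339.5, cy=232.3
Marker side s = 0.216 m; corners in marker frame (Z=0):
  M0 = (-0.1080, +0.1080, 0)
  M1 = (+0.1080, +0.1080, 0)
  M2 = (+0.1080, -0.1080, 0)
  M3 = (-0.1080, -0.1080, 0)
Detected image corners:
  c0 = (388.034589, 387.475542) px
  c1 = (573.233600, 251.248620) px
  c2 = (448.299931, 51.730001) px
  c3 = (297.661708, 187.371618) px
Planar DLT: solve 8×8 A·h = b for H (H[2,2]=1):
  H  [+582.99517 +208.81240 +418.90796]
  H  [-726.21270 +778.18233 +215.47625]
  H  [-0.44193 -0.66954 +1.00000]
B = K⁻¹H; ‖b₁‖=2.227423, ‖b₂‖=2.227423; λ = 2/(‖b₁‖+‖b₂‖) = 0.448949, sign → tz>0 ⇒ λ=+0.448949
r₁ = λ·B[:,0] = (+0.81178,-0.54923,-0.19841); r₂ = λ·B[:,1] = (+0.48297,+0.82243,-0.30059)
r₃ = r₁×r₂ = (+0.32827,+0.14819,+0.93289); SVD([r₁ r₂ r₃]) → R = UVᵀ:
  R  [+0.81178 +0.48297 +0.32827]
  R  [-0.54923 +0.82243 +0.14819]
  R  [-0.19841 -0.30059 +0.93289]
t = (+0.08794, -0.01482, +0.44895) m
tr R = 2.567092; θ = arccos((tr R − 1)/2) = 0.670444 rad = 38.414°
axis k = ((R−Rᵀ)₃₂, (R−Rᵀ)₁₃, (R−Rᵀ)₂₁) / (2 sinθ) = (-0.361139, +0.423825, -0.830633)
rvec = θ·k = (-0.242123, +0.284151, -0.556893)

rvec=(-0.2421, 0.2842, -0.5569) tvec=(0.0879, -0.0148, 0.4489)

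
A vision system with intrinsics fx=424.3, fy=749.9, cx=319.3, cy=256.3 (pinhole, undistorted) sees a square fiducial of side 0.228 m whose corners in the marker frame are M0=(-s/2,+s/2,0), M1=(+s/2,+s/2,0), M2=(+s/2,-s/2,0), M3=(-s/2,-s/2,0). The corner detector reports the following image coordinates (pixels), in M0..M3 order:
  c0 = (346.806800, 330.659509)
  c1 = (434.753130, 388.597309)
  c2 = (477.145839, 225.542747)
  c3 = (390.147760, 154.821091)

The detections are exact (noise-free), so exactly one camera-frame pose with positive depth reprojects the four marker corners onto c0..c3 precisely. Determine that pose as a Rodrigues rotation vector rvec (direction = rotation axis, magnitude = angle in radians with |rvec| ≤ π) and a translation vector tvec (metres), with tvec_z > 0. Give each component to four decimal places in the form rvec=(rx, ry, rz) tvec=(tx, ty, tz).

rvec=(0.1431, -0.2545, 0.3868) tvec=(0.2050, 0.0254, 0.9238)

Intrinsics K: fx=424.3, fy=749.9, cx=319.3, cy=256.3
Marker side s = 0.228 m; corners in marker frame (Z=0):
  M0 = (-0.1140, +0.1140, 0)
  M1 = (+0.1140, +0.1140, 0)
  M2 = (+0.1140, -0.1140, 0)
  M3 = (-0.1140, -0.1140, 0)
Detected image corners:
  c0 = (346.806800, 330.659509) px
  c1 = (434.753130, 388.597309) px
  c2 = (477.145839, 225.542747) px
  c3 = (390.147760, 154.821091) px
Planar DLT: solve 8×8 A·h = b for H (H[2,2]=1):
  H  [+504.95065 -148.10834 +413.44417]
  H  [+362.71921 +768.81160 +276.91732]
  H  [+0.29421 +0.09664 +1.00000]
B = K⁻¹H; ‖b₁‖=1.082444, ‖b₂‖=1.082444; λ = 2/(‖b₁‖+‖b₂‖) = 0.923835, sign → tz>0 ⇒ λ=+0.923835
r₁ = λ·B[:,0] = (+0.89490,+0.35395,+0.27180); r₂ = λ·B[:,1] = (-0.38966,+0.91662,+0.08928)
r₃ = r₁×r₂ = (-0.21754,-0.18580,+0.95820); SVD([r₁ r₂ r₃]) → R = UVᵀ:
  R  [+0.89490 -0.38966 -0.21754]
  R  [+0.35395 +0.91662 -0.18580]
  R  [+0.27180 +0.08928 +0.95820]
t = (+0.20498, +0.02540, +0.92384) m
tr R = 2.769721; θ = arccos((tr R − 1)/2) = 0.484602 rad = 27.766°
axis k = ((R−Rᵀ)₃₂, (R−Rᵀ)₁₃, (R−Rᵀ)₂₁) / (2 sinθ) = (+0.295239, -0.525209, +0.798116)
rvec = θ·k = (+0.143073, -0.254517, +0.386769)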